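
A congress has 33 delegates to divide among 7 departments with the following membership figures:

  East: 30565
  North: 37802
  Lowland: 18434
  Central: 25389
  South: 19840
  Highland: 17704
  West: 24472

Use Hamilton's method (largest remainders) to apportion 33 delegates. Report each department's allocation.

Standard divisor: 174206 ÷ 33 ≈ 5278.97.
Standard quotas: East 5.7900, North 7.1609, Lowland 3.4920, Central 4.8095, South 3.7583, Highland 3.3537, West 4.6358.
Lower quotas: East 5, North 7, Lowland 3, Central 4, South 3, Highland 3, West 4 (sum 29, leaving 4 seats).
Remainders in descending order: Central 0.8095, East 0.7900, South 0.7583, West 0.6358, Lowland 0.4920, Highland 0.3537, North 0.1609.
Largest remainders: Central, East, South, West receive the extra seats.

East: 6, North: 7, Lowland: 3, Central: 5, South: 4, Highland: 3, West: 5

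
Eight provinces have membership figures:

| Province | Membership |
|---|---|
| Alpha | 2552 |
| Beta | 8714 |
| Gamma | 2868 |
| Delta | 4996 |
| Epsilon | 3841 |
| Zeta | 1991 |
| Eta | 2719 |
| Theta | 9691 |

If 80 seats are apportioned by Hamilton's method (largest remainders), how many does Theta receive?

The standard divisor is 37372/80 ≈ 467.15.
Standard quotas: Alpha 5.4629, Beta 18.6535, Gamma 6.1394, Delta 10.6946, Epsilon 8.2222, Zeta 4.2620, Eta 5.8204, Theta 20.7449.
Lower quotas: Alpha 5, Beta 18, Gamma 6, Delta 10, Epsilon 8, Zeta 4, Eta 5, Theta 20 (sum 76, leaving 4 seats).
Remainders in descending order: Eta 0.8204, Theta 0.7449, Delta 0.6946, Beta 0.6535, Alpha 0.4629, Zeta 0.2620, Epsilon 0.2222, Gamma 0.1394.
The surplus seats go to Eta, Theta, Delta, Beta.
Theta receives 21.

21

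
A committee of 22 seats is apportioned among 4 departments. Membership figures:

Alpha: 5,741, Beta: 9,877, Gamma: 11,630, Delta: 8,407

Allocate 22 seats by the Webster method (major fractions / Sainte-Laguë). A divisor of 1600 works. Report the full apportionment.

Alpha: 4, Beta: 6, Gamma: 7, Delta: 5

With modified divisor 1600: modified quotas Alpha 3.588, Beta 6.173, Gamma 7.269, Delta 5.254.
Rounding to the nearest integer: Alpha 4, Beta 6, Gamma 7, Delta 5 (total 22).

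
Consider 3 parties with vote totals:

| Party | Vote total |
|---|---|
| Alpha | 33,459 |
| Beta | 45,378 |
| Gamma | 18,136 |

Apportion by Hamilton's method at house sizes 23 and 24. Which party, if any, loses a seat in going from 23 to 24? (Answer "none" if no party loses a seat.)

none

At 23 seats: Alpha 8, Beta 11, Gamma 4.
At 24 seats: Alpha 8, Beta 11, Gamma 5.
No party's allocation decreased.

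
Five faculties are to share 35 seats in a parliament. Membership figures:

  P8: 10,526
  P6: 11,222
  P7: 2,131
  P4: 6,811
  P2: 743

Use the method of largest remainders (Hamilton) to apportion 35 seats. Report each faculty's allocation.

P8: 12, P6: 12, P7: 2, P4: 8, P2: 1

The standard divisor is 31433/35 ≈ 898.086.
Standard quotas: P8 11.7205, P6 12.4955, P7 2.3728, P4 7.5839, P2 0.8273.
Lower quotas: P8 11, P6 12, P7 2, P4 7, P2 0 (sum 32, leaving 3 seats).
Remainders in descending order: P2 0.8273, P8 0.7205, P4 0.5839, P6 0.4955, P7 0.3728.
Largest remainders: P2, P8, P4 receive the extra seats.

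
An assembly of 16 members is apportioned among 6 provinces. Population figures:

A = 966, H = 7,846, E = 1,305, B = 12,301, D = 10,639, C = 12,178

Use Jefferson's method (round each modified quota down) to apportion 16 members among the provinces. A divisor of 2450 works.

A=0, H=3, E=0, B=5, D=4, C=4

With modified divisor 2450: modified quotas A 0.394, H 3.202, E 0.533, B 5.021, D 4.342, C 4.971.
Rounding down: A 0, H 3, E 0, B 5, D 4, C 4 (total 16).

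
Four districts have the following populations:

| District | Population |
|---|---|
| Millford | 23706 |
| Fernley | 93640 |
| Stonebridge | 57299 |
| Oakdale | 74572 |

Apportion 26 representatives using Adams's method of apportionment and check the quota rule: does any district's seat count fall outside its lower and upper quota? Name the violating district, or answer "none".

Standard quotas: Millford 2.473, Fernley 9.769, Stonebridge 5.978, Oakdale 7.780.
Adams allocation: Millford 3, Fernley 9, Stonebridge 6, Oakdale 8.
Every allocation lies between the lower and upper quota.

none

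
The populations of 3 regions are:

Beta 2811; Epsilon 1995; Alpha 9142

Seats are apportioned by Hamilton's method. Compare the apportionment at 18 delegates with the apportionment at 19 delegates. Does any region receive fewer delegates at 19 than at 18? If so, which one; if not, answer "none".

none

At 18 seats: Beta 4, Epsilon 2, Alpha 12.
At 19 seats: Beta 4, Epsilon 3, Alpha 12.
No region's allocation decreased.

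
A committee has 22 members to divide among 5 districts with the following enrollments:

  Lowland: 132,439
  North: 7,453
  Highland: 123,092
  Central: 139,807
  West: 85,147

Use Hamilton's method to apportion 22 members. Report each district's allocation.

Lowland 6; North 0; Highland 6; Central 6; West 4

Total 487938; standard divisor 487938/22 = 22179.
Standard quotas: Lowland 5.9714, North 0.3360, Highland 5.5499, Central 6.3036, West 3.8391.
Lower quotas: Lowland 5, North 0, Highland 5, Central 6, West 3 (sum 19, leaving 3 seats).
Remainders in descending order: Lowland 0.9714, West 0.8391, Highland 0.5499, North 0.3360, Central 0.3036.
Largest remainders: Lowland, West, Highland receive the extra seats.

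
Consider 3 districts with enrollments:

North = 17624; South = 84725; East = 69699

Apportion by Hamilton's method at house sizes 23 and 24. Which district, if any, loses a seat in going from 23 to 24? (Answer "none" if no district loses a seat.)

At 23 seats: North 3, South 11, East 9.
At 24 seats: North 2, South 12, East 10.
North drops from 3 to 2.

North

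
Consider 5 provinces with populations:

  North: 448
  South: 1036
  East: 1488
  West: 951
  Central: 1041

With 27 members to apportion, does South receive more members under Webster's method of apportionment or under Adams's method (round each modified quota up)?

Webster

Webster: North 2, South 6, East 8, West 5, Central 6.
Adams: North 3, South 5, East 8, West 5, Central 6.
South gets 6 under Webster and 5 under Adams.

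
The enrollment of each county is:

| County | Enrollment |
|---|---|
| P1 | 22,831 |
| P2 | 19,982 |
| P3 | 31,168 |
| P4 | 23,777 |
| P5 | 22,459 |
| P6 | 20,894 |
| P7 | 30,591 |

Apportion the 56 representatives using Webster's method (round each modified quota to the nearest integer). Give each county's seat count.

Standard divisor 171702/56 ≈ 3066.107; standard quotas: P1 7.446, P2 6.517, P3 10.165, P4 7.755, P5 7.325, P6 6.815, P7 9.977.
Rounding to the nearest integer gives P1 7, P2 7, P3 10, P4 8, P5 7, P6 7, P7 10 — total 56, matching the house size, so no adjustment is needed.

P1 7; P2 7; P3 10; P4 8; P5 7; P6 7; P7 10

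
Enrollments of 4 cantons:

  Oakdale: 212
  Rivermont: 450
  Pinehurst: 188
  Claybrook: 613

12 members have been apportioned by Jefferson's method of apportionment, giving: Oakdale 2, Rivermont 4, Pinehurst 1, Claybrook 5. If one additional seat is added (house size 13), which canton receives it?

Claybrook

Priority for the next seat is population ÷ (current seats + 1).
Priorities: Oakdale 70.667, Rivermont 90.000, Pinehurst 94.000, Claybrook 102.167.
Highest priority: Claybrook.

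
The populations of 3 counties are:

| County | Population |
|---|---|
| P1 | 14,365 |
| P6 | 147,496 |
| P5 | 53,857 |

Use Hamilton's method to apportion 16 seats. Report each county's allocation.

Total 215718; standard divisor 215718/16 ≈ 13482.375.
Standard quotas: P1 1.0655, P6 10.9399, P5 3.9946.
Lower quotas: P1 1, P6 10, P5 3 (sum 14, leaving 2 seats).
Remainders in descending order: P5 0.9946, P6 0.9399, P1 0.0655.
Largest remainders: P5, P6 receive the extra seats.

P1 1, P6 11, P5 4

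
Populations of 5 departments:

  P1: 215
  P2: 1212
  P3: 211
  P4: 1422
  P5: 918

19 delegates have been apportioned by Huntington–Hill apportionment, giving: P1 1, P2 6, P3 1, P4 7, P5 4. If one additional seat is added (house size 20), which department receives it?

Priority for the next seat is population ÷ (√(s·(s+1))).
Priorities: P1 152.028, P2 187.016, P3 149.200, P4 190.023, P5 205.271.
Highest priority: P5.

P5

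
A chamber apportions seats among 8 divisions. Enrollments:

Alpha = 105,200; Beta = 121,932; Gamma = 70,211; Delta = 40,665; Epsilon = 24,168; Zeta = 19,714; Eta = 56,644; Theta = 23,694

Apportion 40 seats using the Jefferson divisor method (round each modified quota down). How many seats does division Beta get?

11

Standard divisor 462228/40 ≈ 11555.7; standard quotas: Alpha 9.104, Beta 10.552, Gamma 6.076, Delta 3.519, Epsilon 2.091, Zeta 1.706, Eta 4.902, Theta 2.050.
Rounding down gives 9, 10, 6, 3, 2, 1, 4, 2 = 37 seats, so the divisor must be adjusted.
With modified divisor 10300: modified quotas Alpha 10.214, Beta 11.838, Gamma 6.817, Delta 3.948, Epsilon 2.346, Zeta 1.914, Eta 5.499, Theta 2.300.
Rounding down: Alpha 10, Beta 11, Gamma 6, Delta 3, Epsilon 2, Zeta 1, Eta 5, Theta 2 (total 40).
Beta receives 11.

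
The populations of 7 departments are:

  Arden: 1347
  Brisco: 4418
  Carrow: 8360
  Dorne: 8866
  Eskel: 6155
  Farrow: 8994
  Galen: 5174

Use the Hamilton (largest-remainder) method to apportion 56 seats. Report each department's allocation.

Total 43314; standard divisor 43314/56 ≈ 773.464.
Standard quotas: Arden 1.7415, Brisco 5.7120, Carrow 10.8085, Dorne 11.4627, Eskel 7.9577, Farrow 11.6282, Galen 6.6894.
Lower quotas: Arden 1, Brisco 5, Carrow 10, Dorne 11, Eskel 7, Farrow 11, Galen 6 (sum 51, leaving 5 seats).
Remainders in descending order: Eskel 0.9577, Carrow 0.8085, Arden 0.7415, Brisco 0.7120, Galen 0.6894, Farrow 0.6282, Dorne 0.4627.
The surplus seats go to Eskel, Carrow, Arden, Brisco, Galen.

Arden 2, Brisco 6, Carrow 11, Dorne 11, Eskel 8, Farrow 11, Galen 7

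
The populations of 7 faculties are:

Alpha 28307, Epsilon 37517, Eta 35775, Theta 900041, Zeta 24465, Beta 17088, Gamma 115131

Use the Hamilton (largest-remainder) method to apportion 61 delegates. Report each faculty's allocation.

Alpha 2, Epsilon 2, Eta 2, Theta 47, Zeta 1, Beta 1, Gamma 6

Standard divisor: 1158324 ÷ 61 ≈ 18988.918.
Standard quotas: Alpha 1.4907, Epsilon 1.9757, Eta 1.8840, Theta 47.3982, Zeta 1.2884, Beta 0.8999, Gamma 6.0631.
Lower quotas: Alpha 1, Epsilon 1, Eta 1, Theta 47, Zeta 1, Beta 0, Gamma 6 (sum 57, leaving 4 seats).
Remainders in descending order: Epsilon 0.9757, Beta 0.8999, Eta 0.8840, Alpha 0.4907, Theta 0.3982, Zeta 0.2884, Gamma 0.0631.
The surplus seats go to Epsilon, Beta, Eta, Alpha.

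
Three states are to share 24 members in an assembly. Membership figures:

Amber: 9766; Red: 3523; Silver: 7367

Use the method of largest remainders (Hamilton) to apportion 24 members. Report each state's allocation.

Amber=11, Red=4, Silver=9

Total 20656; standard divisor 20656/24 ≈ 860.667.
Standard quotas: Amber 11.3470, Red 4.0933, Silver 8.5596.
Lower quotas: Amber 11, Red 4, Silver 8 (sum 23, leaving 1 seat).
Remainders in descending order: Silver 0.5596, Amber 0.3470, Red 0.0933.
Largest remainder: Silver receives the extra seat.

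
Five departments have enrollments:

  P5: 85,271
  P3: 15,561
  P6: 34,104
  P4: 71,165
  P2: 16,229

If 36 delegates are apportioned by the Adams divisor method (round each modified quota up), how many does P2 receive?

3

Standard divisor 222330/36 ≈ 6175.833; standard quotas: P5 13.807, P3 2.520, P6 5.522, P4 11.523, P2 2.628.
Rounding up gives 14, 3, 6, 12, 3 = 38 seats, so the divisor must be adjusted.
With modified divisor 6700: modified quotas P5 12.727, P3 2.323, P6 5.090, P4 10.622, P2 2.422.
Rounding up: P5 13, P3 3, P6 6, P4 11, P2 3 (total 36).
P2 receives 3.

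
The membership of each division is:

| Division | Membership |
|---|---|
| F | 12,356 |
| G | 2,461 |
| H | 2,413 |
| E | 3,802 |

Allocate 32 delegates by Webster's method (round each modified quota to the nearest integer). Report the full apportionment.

F=18; G=4; H=4; E=6

Standard divisor 21032/32 ≈ 657.25; standard quotas: F 18.800, G 3.744, H 3.671, E 5.785.
Rounding to the nearest integer gives 19, 4, 4, 6 = 33 seats, so the divisor must be adjusted.
With modified divisor 680: modified quotas F 18.171, G 3.619, H 3.549, E 5.591.
Rounding to the nearest integer: F 18, G 4, H 4, E 6 (total 32).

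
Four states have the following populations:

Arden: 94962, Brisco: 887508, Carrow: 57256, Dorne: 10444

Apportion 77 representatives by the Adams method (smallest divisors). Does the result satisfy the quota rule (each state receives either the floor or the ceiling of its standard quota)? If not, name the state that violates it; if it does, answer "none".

Standard quotas: Arden 6.963, Brisco 65.073, Carrow 4.198, Dorne 0.766.
Adams allocation: Arden 7, Brisco 64, Carrow 5, Dorne 1.
Brisco has quota 65.073 (lower 65, upper 66) but receives 64 — outside the quota interval.

Brisco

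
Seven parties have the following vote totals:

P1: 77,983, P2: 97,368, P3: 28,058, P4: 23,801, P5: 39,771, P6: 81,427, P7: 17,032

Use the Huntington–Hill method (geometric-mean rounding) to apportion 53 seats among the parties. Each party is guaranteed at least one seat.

With divisor 6912: modified quotas P1 11.282, P2 14.087, P3 4.059, P4 3.443, P5 5.754, P6 11.781, P7 2.464.
Geometric-mean thresholds: P1 √(11·12)=11.489, P2 √(14·15)=14.491, P3 √(4·5)=4.472, P4 √(3·4)=3.464, P5 √(5·6)=5.477, P6 √(11·12)=11.489, P7 √(2·3)=2.449.
Each quota rounded against its threshold gives P1 11, P2 14, P3 4, P4 3, P5 6, P6 12, P7 3 (total 53).

P1: 11; P2: 14; P3: 4; P4: 3; P5: 6; P6: 12; P7: 3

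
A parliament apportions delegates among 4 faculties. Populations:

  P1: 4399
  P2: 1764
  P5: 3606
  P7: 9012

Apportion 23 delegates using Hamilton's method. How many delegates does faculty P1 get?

5

Total 18781; standard divisor 18781/23 ≈ 816.565.
Standard quotas: P1 5.3872, P2 2.1603, P5 4.4161, P7 11.0365.
Lower quotas: P1 5, P2 2, P5 4, P7 11 (sum 22, leaving 1 seat).
Remainders in descending order: P5 0.4161, P1 0.3872, P2 0.1603, P7 0.0365.
Largest remainder: P5 receives the extra seat.
P1 receives 5.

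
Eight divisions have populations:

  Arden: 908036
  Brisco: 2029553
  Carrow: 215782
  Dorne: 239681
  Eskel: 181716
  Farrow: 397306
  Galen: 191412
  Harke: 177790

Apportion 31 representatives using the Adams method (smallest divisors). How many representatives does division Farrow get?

3

Standard divisor 4341276/31 ≈ 140041.161; standard quotas: Arden 6.484, Brisco 14.493, Carrow 1.541, Dorne 1.712, Eskel 1.298, Farrow 2.837, Galen 1.367, Harke 1.270.
Rounding up gives 7, 15, 2, 2, 2, 3, 2, 2 = 35 seats, so the divisor must be adjusted.
With modified divisor 173500: modified quotas Arden 5.234, Brisco 11.698, Carrow 1.244, Dorne 1.381, Eskel 1.047, Farrow 2.290, Galen 1.103, Harke 1.025.
Rounding up: Arden 6, Brisco 12, Carrow 2, Dorne 2, Eskel 2, Farrow 3, Galen 2, Harke 2 (total 31).
Farrow receives 3.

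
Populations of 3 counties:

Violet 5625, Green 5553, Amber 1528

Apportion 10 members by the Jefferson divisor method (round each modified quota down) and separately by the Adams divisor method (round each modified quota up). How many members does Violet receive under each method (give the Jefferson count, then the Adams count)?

5 and 4

Jefferson: Violet 5, Green 4, Amber 1.
Adams: Violet 4, Green 4, Amber 2.
Violet gets 5 under Jefferson and 4 under Adams.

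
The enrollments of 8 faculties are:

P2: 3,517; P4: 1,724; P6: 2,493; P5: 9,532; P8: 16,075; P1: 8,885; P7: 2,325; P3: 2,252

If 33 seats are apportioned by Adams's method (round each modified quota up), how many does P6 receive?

Standard divisor 46803/33 ≈ 1418.273; standard quotas: P2 2.480, P4 1.216, P6 1.758, P5 6.721, P8 11.334, P1 6.265, P7 1.639, P3 1.588.
Rounding up gives 3, 2, 2, 7, 12, 7, 2, 2 = 37 seats, so the divisor must be adjusted.
With modified divisor 1670: modified quotas P2 2.106, P4 1.032, P6 1.493, P5 5.708, P8 9.626, P1 5.320, P7 1.392, P3 1.349.
Rounding up: P2 3, P4 2, P6 2, P5 6, P8 10, P1 6, P7 2, P3 2 (total 33).
P6 receives 2.

2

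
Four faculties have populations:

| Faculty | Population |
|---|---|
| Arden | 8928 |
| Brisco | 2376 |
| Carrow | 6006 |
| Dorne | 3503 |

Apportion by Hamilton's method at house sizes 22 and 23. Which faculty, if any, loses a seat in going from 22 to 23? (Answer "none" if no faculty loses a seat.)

At 22 seats: Arden 9, Brisco 3, Carrow 6, Dorne 4.
At 23 seats: Arden 10, Brisco 2, Carrow 7, Dorne 4.
Brisco drops from 3 to 2.

Brisco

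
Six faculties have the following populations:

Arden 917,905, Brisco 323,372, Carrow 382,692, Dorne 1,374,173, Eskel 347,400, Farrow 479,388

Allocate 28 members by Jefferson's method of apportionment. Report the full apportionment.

Arden 7; Brisco 2; Carrow 3; Dorne 11; Eskel 2; Farrow 3

Standard divisor 3824930/28 ≈ 136604.643; standard quotas: Arden 6.719, Brisco 2.367, Carrow 2.801, Dorne 10.059, Eskel 2.543, Farrow 3.509.
Rounding down gives 6, 2, 2, 10, 2, 3 = 25 seats, so the divisor must be adjusted.
With modified divisor 122400: modified quotas Arden 7.499, Brisco 2.642, Carrow 3.127, Dorne 11.227, Eskel 2.838, Farrow 3.917.
Rounding down: Arden 7, Brisco 2, Carrow 3, Dorne 11, Eskel 2, Farrow 3 (total 28).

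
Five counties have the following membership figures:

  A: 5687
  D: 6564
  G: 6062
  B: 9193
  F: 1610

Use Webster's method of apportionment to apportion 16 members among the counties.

Standard divisor 29116/16 ≈ 1819.75; standard quotas: A 3.125, D 3.607, G 3.331, B 5.052, F 0.885.
Rounding to the nearest integer gives A 3, D 4, G 3, B 5, F 1 — total 16, matching the house size, so no adjustment is needed.

A: 3, D: 4, G: 3, B: 5, F: 1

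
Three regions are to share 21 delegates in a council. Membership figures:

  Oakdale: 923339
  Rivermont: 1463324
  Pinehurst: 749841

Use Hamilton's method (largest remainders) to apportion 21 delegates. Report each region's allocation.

Standard divisor: 3136504 ÷ 21 ≈ 149357.333.
Standard quotas: Oakdale 6.1821, Rivermont 9.7975, Pinehurst 5.0204.
Lower quotas: Oakdale 6, Rivermont 9, Pinehurst 5 (sum 20, leaving 1 seat).
Remainders in descending order: Rivermont 0.7975, Oakdale 0.1821, Pinehurst 0.0204.
The surplus seat goes to Rivermont.

Oakdale: 6, Rivermont: 10, Pinehurst: 5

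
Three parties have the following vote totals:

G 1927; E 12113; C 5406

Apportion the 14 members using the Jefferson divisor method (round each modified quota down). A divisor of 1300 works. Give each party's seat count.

With modified divisor 1300: modified quotas G 1.482, E 9.318, C 4.158.
Rounding down: G 1, E 9, C 4 (total 14).

G: 1, E: 9, C: 4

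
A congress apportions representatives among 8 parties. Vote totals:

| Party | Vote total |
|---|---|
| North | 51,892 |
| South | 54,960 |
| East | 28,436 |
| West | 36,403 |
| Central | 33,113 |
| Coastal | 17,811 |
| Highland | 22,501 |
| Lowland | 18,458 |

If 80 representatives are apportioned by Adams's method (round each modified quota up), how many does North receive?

Standard divisor 263574/80 ≈ 3294.675; standard quotas: North 15.750, South 16.681, East 8.631, West 11.049, Central 10.050, Coastal 5.406, Highland 6.830, Lowland 5.602.
Rounding up gives 16, 17, 9, 12, 11, 6, 7, 6 = 84 seats, so the divisor must be adjusted.
With modified divisor 3500: modified quotas North 14.826, South 15.703, East 8.125, West 10.401, Central 9.461, Coastal 5.089, Highland 6.429, Lowland 5.274.
Rounding up: North 15, South 16, East 9, West 11, Central 10, Coastal 6, Highland 7, Lowland 6 (total 80).
North receives 15.

15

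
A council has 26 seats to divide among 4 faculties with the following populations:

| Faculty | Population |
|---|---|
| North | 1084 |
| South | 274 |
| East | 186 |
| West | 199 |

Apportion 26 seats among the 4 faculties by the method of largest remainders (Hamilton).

North=16, South=4, East=3, West=3

Standard divisor: 1743 ÷ 26 ≈ 67.038.
Standard quotas: North 16.170, South 4.087, East 2.775, West 2.968.
Lower quotas: North 16, South 4, East 2, West 2 (sum 24, leaving 2 seats).
Remainders in descending order: West 0.968, East 0.775, North 0.170, South 0.087.
The surplus seats go to West, East.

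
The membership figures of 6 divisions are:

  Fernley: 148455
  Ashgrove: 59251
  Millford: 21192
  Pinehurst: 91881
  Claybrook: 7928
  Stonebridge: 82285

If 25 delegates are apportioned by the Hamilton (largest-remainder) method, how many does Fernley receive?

9

Total 410992; standard divisor 410992/25 ≈ 16439.68.
Standard quotas: Fernley 9.0303, Ashgrove 3.6041, Millford 1.2891, Pinehurst 5.5890, Claybrook 0.4822, Stonebridge 5.0053.
Lower quotas: Fernley 9, Ashgrove 3, Millford 1, Pinehurst 5, Claybrook 0, Stonebridge 5 (sum 23, leaving 2 seats).
Remainders in descending order: Ashgrove 0.6041, Pinehurst 0.5890, Claybrook 0.4822, Millford 0.2891, Fernley 0.0303, Stonebridge 0.0053.
The surplus seats go to Ashgrove, Pinehurst.
Fernley receives 9.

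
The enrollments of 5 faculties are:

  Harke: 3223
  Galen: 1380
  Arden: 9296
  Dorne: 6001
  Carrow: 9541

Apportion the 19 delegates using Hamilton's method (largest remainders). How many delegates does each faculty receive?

Harke=2; Galen=1; Arden=6; Dorne=4; Carrow=6

The standard divisor is 29441/19 ≈ 1549.526.
Standard quotas: Harke 2.0800, Galen 0.8906, Arden 5.9993, Dorne 3.8728, Carrow 6.1574.
Lower quotas: Harke 2, Galen 0, Arden 5, Dorne 3, Carrow 6 (sum 16, leaving 3 seats).
Remainders in descending order: Arden 0.9993, Galen 0.8906, Dorne 0.8728, Carrow 0.1574, Harke 0.0800.
Largest remainders: Arden, Galen, Dorne receive the extra seats.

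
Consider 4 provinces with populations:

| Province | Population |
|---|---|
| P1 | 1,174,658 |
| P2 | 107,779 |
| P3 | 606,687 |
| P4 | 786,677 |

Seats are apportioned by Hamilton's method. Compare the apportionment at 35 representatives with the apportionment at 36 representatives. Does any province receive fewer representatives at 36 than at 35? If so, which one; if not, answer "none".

At 35 seats: P1 15, P2 2, P3 8, P4 10.
At 36 seats: P1 16, P2 1, P3 8, P4 11.
P2 drops from 2 to 1.

P2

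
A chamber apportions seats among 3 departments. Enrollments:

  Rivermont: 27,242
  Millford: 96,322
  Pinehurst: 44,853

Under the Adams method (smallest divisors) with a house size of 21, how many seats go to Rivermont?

Standard divisor 168417/21 ≈ 8019.857; standard quotas: Rivermont 3.397, Millford 12.010, Pinehurst 5.593.
Rounding up gives 4, 13, 6 = 23 seats, so the divisor must be adjusted.
With modified divisor 8900: modified quotas Rivermont 3.061, Millford 10.823, Pinehurst 5.040.
Rounding up: Rivermont 4, Millford 11, Pinehurst 6 (total 21).
Rivermont receives 4.

4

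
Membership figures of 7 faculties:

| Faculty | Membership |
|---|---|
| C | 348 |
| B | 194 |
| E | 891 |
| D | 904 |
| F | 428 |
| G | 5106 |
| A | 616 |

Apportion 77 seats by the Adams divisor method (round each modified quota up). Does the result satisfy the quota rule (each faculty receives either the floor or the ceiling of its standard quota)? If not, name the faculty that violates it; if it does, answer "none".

G

Standard quotas: C 3.157, B 1.760, E 8.084, D 8.202, F 3.883, G 46.325, A 5.589.
Adams allocation: C 4, B 2, E 8, D 8, F 4, G 45, A 6.
G has quota 46.325 (lower 46, upper 47) but receives 45 — outside the quota interval.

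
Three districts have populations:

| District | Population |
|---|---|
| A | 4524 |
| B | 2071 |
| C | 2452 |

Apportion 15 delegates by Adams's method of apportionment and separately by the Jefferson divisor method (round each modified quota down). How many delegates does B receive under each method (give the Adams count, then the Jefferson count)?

4 and 3

Adams: A 7, B 4, C 4.
Jefferson: A 8, B 3, C 4.
B gets 4 under Adams and 3 under Jefferson.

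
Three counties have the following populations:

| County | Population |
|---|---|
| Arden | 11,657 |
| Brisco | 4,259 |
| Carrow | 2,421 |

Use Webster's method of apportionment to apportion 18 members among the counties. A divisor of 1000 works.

With modified divisor 1000: modified quotas Arden 11.657, Brisco 4.259, Carrow 2.421.
Rounding to the nearest integer: Arden 12, Brisco 4, Carrow 2 (total 18).

Arden 12, Brisco 4, Carrow 2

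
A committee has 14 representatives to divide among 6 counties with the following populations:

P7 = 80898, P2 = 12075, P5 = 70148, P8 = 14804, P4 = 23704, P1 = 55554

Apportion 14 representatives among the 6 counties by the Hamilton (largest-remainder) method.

P7 4, P2 1, P5 4, P8 1, P4 1, P1 3

The standard divisor is 257183/14 ≈ 18370.214.
Standard quotas: P7 4.4038, P2 0.6573, P5 3.8186, P8 0.8059, P4 1.2903, P1 3.0241.
Lower quotas: P7 4, P2 0, P5 3, P8 0, P4 1, P1 3 (sum 11, leaving 3 seats).
Remainders in descending order: P5 0.8186, P8 0.8059, P2 0.6573, P7 0.4038, P4 0.2903, P1 0.0241.
The surplus seats go to P5, P8, P2.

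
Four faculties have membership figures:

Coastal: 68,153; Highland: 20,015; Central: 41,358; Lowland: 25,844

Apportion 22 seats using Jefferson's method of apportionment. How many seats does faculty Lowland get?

Standard divisor 155370/22 ≈ 7062.273; standard quotas: Coastal 9.650, Highland 2.834, Central 5.856, Lowland 3.659.
Rounding down gives 9, 2, 5, 3 = 19 seats, so the divisor must be adjusted.
With modified divisor 6600: modified quotas Coastal 10.326, Highland 3.033, Central 6.266, Lowland 3.916.
Rounding down: Coastal 10, Highland 3, Central 6, Lowland 3 (total 22).
Lowland receives 3.

3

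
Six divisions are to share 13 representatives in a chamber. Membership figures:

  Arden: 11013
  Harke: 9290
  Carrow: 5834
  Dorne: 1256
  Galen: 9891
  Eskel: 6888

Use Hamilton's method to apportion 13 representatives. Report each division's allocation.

Total 44172; standard divisor 44172/13 ≈ 3397.846.
Standard quotas: Arden 3.2412, Harke 2.7341, Carrow 1.7170, Dorne 0.3696, Galen 2.9110, Eskel 2.0272.
Lower quotas: Arden 3, Harke 2, Carrow 1, Dorne 0, Galen 2, Eskel 2 (sum 10, leaving 3 seats).
Remainders in descending order: Galen 0.9110, Harke 0.7341, Carrow 0.7170, Dorne 0.3696, Arden 0.2412, Eskel 0.0272.
The surplus seats go to Galen, Harke, Carrow.

Arden 3, Harke 3, Carrow 2, Dorne 0, Galen 3, Eskel 2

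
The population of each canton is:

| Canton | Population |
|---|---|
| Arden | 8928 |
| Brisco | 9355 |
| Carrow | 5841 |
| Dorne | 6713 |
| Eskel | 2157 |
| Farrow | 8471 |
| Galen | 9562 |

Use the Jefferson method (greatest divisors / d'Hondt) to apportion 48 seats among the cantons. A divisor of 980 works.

With modified divisor 980: modified quotas Arden 9.110, Brisco 9.546, Carrow 5.960, Dorne 6.850, Eskel 2.201, Farrow 8.644, Galen 9.757.
Rounding down: Arden 9, Brisco 9, Carrow 5, Dorne 6, Eskel 2, Farrow 8, Galen 9 (total 48).

Arden: 9; Brisco: 9; Carrow: 5; Dorne: 6; Eskel: 2; Farrow: 8; Galen: 9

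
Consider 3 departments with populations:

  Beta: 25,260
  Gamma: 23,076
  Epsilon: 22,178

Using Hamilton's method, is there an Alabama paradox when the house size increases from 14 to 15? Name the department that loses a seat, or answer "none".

none

At 14 seats: Beta 5, Gamma 5, Epsilon 4.
At 15 seats: Beta 5, Gamma 5, Epsilon 5.
No department's allocation decreased.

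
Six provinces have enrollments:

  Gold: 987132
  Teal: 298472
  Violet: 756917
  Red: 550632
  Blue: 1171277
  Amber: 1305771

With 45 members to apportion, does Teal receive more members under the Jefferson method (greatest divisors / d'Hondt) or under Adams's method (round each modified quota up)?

Jefferson: Gold 9, Teal 2, Violet 7, Red 5, Blue 10, Amber 12.
Adams: Gold 9, Teal 3, Violet 7, Red 5, Blue 10, Amber 11.
Teal gets 2 under Jefferson and 3 under Adams.

Adams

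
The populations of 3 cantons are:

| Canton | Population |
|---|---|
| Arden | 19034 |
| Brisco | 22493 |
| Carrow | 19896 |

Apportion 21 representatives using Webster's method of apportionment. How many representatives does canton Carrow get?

7

Standard divisor 61423/21 ≈ 2924.905; standard quotas: Arden 6.508, Brisco 7.690, Carrow 6.802.
Rounding to the nearest integer gives 7, 8, 7 = 22 seats, so the divisor must be adjusted.
With modified divisor 2960: modified quotas Arden 6.430, Brisco 7.599, Carrow 6.722.
Rounding to the nearest integer: Arden 6, Brisco 8, Carrow 7 (total 21).
Carrow receives 7.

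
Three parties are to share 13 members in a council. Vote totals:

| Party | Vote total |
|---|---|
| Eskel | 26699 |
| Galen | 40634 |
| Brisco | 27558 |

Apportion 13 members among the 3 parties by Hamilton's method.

Eskel=4, Galen=5, Brisco=4

Total 94891; standard divisor 94891/13 ≈ 7299.308.
Standard quotas: Eskel 3.6577, Galen 5.5668, Brisco 3.7754.
Lower quotas: Eskel 3, Galen 5, Brisco 3 (sum 11, leaving 2 seats).
Remainders in descending order: Brisco 0.7754, Eskel 0.6577, Galen 0.5668.
The surplus seats go to Brisco, Eskel.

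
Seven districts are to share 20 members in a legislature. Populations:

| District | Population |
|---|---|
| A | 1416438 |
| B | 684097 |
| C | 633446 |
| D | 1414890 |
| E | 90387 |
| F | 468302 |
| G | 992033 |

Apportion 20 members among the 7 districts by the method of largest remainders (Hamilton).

The standard divisor is 5699593/20 ≈ 284979.65.
Standard quotas: A 4.9703, B 2.4005, C 2.2228, D 4.9649, E 0.3172, F 1.6433, G 3.4811.
Lower quotas: A 4, B 2, C 2, D 4, E 0, F 1, G 3 (sum 16, leaving 4 seats).
Remainders in descending order: A 0.9703, D 0.9649, F 0.6433, G 0.4811, B 0.4005, E 0.3172, C 0.2228.
Largest remainders: A, D, F, G receive the extra seats.

A 5, B 2, C 2, D 5, E 0, F 2, G 4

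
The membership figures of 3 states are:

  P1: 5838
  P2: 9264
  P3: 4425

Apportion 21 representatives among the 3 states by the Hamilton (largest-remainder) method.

P1=6, P2=10, P3=5

Total 19527; standard divisor 19527/21 ≈ 929.857.
Standard quotas: P1 6.2784, P2 9.9628, P3 4.7588.
Lower quotas: P1 6, P2 9, P3 4 (sum 19, leaving 2 seats).
Remainders in descending order: P2 0.9628, P3 0.7588, P1 0.2784.
Largest remainders: P2, P3 receive the extra seats.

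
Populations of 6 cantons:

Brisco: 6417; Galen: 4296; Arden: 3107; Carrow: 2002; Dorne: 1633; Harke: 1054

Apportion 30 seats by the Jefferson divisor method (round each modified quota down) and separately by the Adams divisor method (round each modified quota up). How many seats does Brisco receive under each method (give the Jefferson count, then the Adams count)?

Jefferson: Brisco 11, Galen 7, Arden 5, Carrow 3, Dorne 3, Harke 1.
Adams: Brisco 10, Galen 7, Arden 5, Carrow 3, Dorne 3, Harke 2.
Brisco gets 11 under Jefferson and 10 under Adams.

11 and 10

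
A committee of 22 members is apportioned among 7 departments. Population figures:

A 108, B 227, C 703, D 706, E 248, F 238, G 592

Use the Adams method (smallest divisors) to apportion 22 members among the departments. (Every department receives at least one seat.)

A: 1, B: 2, C: 5, D: 5, E: 2, F: 2, G: 5

Standard divisor 2822/22 ≈ 128.273; standard quotas: A 0.842, B 1.770, C 5.481, D 5.504, E 1.933, F 1.855, G 4.615.
Rounding up gives 1, 2, 6, 6, 2, 2, 5 = 24 seats, so the divisor must be adjusted.
With modified divisor 145: modified quotas A 0.745, B 1.566, C 4.848, D 4.869, E 1.710, F 1.641, G 4.083.
Rounding up: A 1, B 2, C 5, D 5, E 2, F 2, G 5 (total 22).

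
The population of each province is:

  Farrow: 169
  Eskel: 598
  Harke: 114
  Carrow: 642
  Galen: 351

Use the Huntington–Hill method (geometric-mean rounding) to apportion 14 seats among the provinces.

With divisor 139: modified quotas Farrow 1.216, Eskel 4.302, Harke 0.820, Carrow 4.619, Galen 2.525.
Geometric-mean thresholds: Farrow √(1·2)=1.414, Eskel √(4·5)=4.472, Harke (min 1), Carrow √(4·5)=4.472, Galen √(2·3)=2.449.
Each quota rounded against its threshold gives Farrow 1, Eskel 4, Harke 1, Carrow 5, Galen 3 (total 14).

Farrow=1, Eskel=4, Harke=1, Carrow=5, Galen=3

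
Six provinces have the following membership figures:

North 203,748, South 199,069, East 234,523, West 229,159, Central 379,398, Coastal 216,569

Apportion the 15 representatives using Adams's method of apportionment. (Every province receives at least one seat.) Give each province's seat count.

Standard divisor 1462466/15 ≈ 97497.733; standard quotas: North 2.090, South 2.042, East 2.405, West 2.350, Central 3.891, Coastal 2.221.
Rounding up gives 3, 3, 3, 3, 4, 3 = 19 seats, so the divisor must be adjusted.
With modified divisor 115900: modified quotas North 1.758, South 1.718, East 2.023, West 1.977, Central 3.273, Coastal 1.869.
Rounding up: North 2, South 2, East 3, West 2, Central 4, Coastal 2 (total 15).

North: 2; South: 2; East: 3; West: 2; Central: 4; Coastal: 2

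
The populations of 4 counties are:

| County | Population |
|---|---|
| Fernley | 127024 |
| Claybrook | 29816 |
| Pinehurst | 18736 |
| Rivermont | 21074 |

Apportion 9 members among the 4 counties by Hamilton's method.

Total 196650; standard divisor 196650/9 = 21850.
Standard quotas: Fernley 5.8135, Claybrook 1.3646, Pinehurst 0.8575, Rivermont 0.9645.
Lower quotas: Fernley 5, Claybrook 1, Pinehurst 0, Rivermont 0 (sum 6, leaving 3 seats).
Remainders in descending order: Rivermont 0.9645, Pinehurst 0.8575, Fernley 0.8135, Claybrook 0.3646.
The surplus seats go to Rivermont, Pinehurst, Fernley.

Fernley=6, Claybrook=1, Pinehurst=1, Rivermont=1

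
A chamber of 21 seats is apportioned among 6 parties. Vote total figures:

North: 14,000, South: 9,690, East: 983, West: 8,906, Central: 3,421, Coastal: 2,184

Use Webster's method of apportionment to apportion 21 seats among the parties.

Standard divisor 39184/21 ≈ 1865.905; standard quotas: North 7.503, South 5.193, East 0.527, West 4.773, Central 1.833, Coastal 1.170.
Rounding to the nearest integer gives 8, 5, 1, 5, 2, 1 = 22 seats, so the divisor must be adjusted.
With modified divisor 1886.53: modified quotas North 7.421, South 5.136, East 0.521, West 4.721, Central 1.813, Coastal 1.158.
Rounding to the nearest integer: North 7, South 5, East 1, West 5, Central 2, Coastal 1 (total 21).

North 7, South 5, East 1, West 5, Central 2, Coastal 1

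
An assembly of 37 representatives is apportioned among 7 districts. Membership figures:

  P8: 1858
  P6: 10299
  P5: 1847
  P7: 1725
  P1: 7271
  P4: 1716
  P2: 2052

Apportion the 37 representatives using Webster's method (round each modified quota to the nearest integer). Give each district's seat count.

Standard divisor 26768/37 ≈ 723.459; standard quotas: P8 2.568, P6 14.236, P5 2.553, P7 2.384, P1 10.050, P4 2.372, P2 2.836.
Rounding to the nearest integer gives P8 3, P6 14, P5 3, P7 2, P1 10, P4 2, P2 3 — total 37, matching the house size, so no adjustment is needed.

P8: 3, P6: 14, P5: 3, P7: 2, P1: 10, P4: 2, P2: 3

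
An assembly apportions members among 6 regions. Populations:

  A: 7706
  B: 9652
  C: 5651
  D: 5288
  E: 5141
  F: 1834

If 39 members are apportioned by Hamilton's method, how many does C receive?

6

The standard divisor is 35272/39 ≈ 904.41.
Standard quotas: A 8.5205, B 10.6721, C 6.2483, D 5.8469, E 5.6844, F 2.0278.
Lower quotas: A 8, B 10, C 6, D 5, E 5, F 2 (sum 36, leaving 3 seats).
Remainders in descending order: D 0.8469, E 0.6844, B 0.6721, A 0.5205, C 0.2483, F 0.0278.
Largest remainders: D, E, B receive the extra seats.
C receives 6.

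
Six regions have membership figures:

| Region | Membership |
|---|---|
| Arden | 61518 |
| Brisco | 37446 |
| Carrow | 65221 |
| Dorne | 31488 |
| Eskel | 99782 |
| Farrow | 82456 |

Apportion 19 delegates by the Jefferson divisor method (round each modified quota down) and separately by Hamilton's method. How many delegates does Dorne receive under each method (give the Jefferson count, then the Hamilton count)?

1 and 2

Jefferson: Arden 3, Brisco 2, Carrow 3, Dorne 1, Eskel 6, Farrow 4.
Hamilton: Arden 3, Brisco 2, Carrow 3, Dorne 2, Eskel 5, Farrow 4.
Dorne gets 1 under Jefferson and 2 under Hamilton.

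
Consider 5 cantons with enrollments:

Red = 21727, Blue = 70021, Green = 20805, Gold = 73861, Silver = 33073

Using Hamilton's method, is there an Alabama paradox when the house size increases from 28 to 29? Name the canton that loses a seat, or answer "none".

none

At 28 seats: Red 3, Blue 9, Green 3, Gold 9, Silver 4.
At 29 seats: Red 3, Blue 9, Green 3, Gold 10, Silver 4.
No canton's allocation decreased.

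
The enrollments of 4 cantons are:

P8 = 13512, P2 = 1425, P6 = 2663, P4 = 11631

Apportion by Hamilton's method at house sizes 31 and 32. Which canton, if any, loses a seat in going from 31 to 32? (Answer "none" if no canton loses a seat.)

P2

At 31 seats: P8 14, P2 2, P6 3, P4 12.
At 32 seats: P8 15, P2 1, P6 3, P4 13.
P2 drops from 2 to 1.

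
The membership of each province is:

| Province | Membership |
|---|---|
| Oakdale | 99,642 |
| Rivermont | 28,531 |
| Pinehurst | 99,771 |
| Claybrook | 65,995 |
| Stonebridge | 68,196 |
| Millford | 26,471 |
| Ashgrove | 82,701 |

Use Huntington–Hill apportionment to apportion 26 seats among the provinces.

With divisor 18605: modified quotas Oakdale 5.356, Rivermont 1.534, Pinehurst 5.363, Claybrook 3.547, Stonebridge 3.665, Millford 1.423, Ashgrove 4.445.
Geometric-mean thresholds: Oakdale √(5·6)=5.477, Rivermont √(1·2)=1.414, Pinehurst √(5·6)=5.477, Claybrook √(3·4)=3.464, Stonebridge √(3·4)=3.464, Millford √(1·2)=1.414, Ashgrove √(4·5)=4.472.
Each quota rounded against its threshold gives Oakdale 5, Rivermont 2, Pinehurst 5, Claybrook 4, Stonebridge 4, Millford 2, Ashgrove 4 (total 26).

Oakdale 5, Rivermont 2, Pinehurst 5, Claybrook 4, Stonebridge 4, Millford 2, Ashgrove 4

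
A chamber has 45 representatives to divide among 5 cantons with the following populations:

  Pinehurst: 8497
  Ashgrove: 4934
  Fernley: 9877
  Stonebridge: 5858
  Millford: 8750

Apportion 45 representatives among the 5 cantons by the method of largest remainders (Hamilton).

Total 37916; standard divisor 37916/45 ≈ 842.578.
Standard quotas: Pinehurst 10.0845, Ashgrove 5.8558, Fernley 11.7224, Stonebridge 6.9525, Millford 10.3848.
Lower quotas: Pinehurst 10, Ashgrove 5, Fernley 11, Stonebridge 6, Millford 10 (sum 42, leaving 3 seats).
Remainders in descending order: Stonebridge 0.9525, Ashgrove 0.8558, Fernley 0.7224, Millford 0.3848, Pinehurst 0.0845.
Largest remainders: Stonebridge, Ashgrove, Fernley receive the extra seats.

Pinehurst: 10, Ashgrove: 6, Fernley: 12, Stonebridge: 7, Millford: 10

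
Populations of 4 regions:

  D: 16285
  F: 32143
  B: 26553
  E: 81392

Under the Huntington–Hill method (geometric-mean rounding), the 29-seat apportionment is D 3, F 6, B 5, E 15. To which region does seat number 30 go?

Priority for the next seat is population ÷ (√(s·(s+1))).
Priorities: D 4701.075, F 4959.773, B 4847.892, E 5253.831.
Highest priority: E.

E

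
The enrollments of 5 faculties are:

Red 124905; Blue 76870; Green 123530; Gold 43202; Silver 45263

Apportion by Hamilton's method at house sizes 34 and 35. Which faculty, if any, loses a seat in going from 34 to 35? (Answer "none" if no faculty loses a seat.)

none

At 34 seats: Red 10, Blue 6, Green 10, Gold 4, Silver 4.
At 35 seats: Red 11, Blue 6, Green 10, Gold 4, Silver 4.
No faculty's allocation decreased.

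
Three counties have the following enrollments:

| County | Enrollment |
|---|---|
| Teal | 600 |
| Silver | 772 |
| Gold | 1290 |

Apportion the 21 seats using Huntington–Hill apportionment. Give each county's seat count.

Teal 5; Silver 6; Gold 10

With divisor 129: modified quotas Teal 4.651, Silver 5.984, Gold 10.000.
Geometric-mean thresholds: Teal √(4·5)=4.472, Silver √(5·6)=5.477, Gold √(10·11)=10.488.
Each quota rounded against its threshold gives Teal 5, Silver 6, Gold 10 (total 21).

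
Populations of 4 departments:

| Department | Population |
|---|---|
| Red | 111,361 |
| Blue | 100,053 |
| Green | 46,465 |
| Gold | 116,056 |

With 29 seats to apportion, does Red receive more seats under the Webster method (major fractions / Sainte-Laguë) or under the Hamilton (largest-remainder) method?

Webster: Red 8, Blue 8, Green 4, Gold 9.
Hamilton: Red 9, Blue 8, Green 3, Gold 9.
Red gets 8 under Webster and 9 under Hamilton.

Hamilton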